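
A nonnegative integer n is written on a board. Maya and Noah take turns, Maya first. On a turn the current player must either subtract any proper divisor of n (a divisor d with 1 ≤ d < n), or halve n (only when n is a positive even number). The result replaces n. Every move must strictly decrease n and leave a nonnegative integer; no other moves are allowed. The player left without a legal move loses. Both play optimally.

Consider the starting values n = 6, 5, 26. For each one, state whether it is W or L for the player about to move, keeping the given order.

6: W, 5: L, 26: W

Positions with no move are L. A position that does have a move is losing for the player to move precisely when every available move leads to a winning position for the opponent. Fill in the labels:
n=0: no move → L
n=1: no move → L
n=2: can move to 1, which is L ⇒ W
n=3: the only move is to 2(W), a W ⇒ L
n=4: can move to 3, which is L ⇒ W
n=5: the only move is to 4(W), a W ⇒ L
n=6: can move to 3, which is L ⇒ W
n=7: the only move is to 6(W), a W ⇒ L
n=8: can move to 7, which is L ⇒ W
n=9: moves to 6(W), 8(W); every one is W ⇒ L
n=10: can move to 5, which is L ⇒ W
n=11: the only move is to 10(W), a W ⇒ L
n=12: can move to 9, which is L ⇒ W
n=13: the only move is to 12(W), a W ⇒ L
n=14: can move to 7, which is L ⇒ W
n=15: moves to 10(W), 12(W), 14(W); every one is W ⇒ L
n=16: can move to 15, which is L ⇒ W
n=17: the only move is to 16(W), a W ⇒ L
n=18: can move to 9, which is L ⇒ W
n=19: the only move is to 18(W), a W ⇒ L
n=20: can move to 15, which is L ⇒ W
n=21: moves to 14(W), 18(W), 20(W); every one is W ⇒ L
n=22: can move to 11, which is L ⇒ W
n=23: the only move is to 22(W), a W ⇒ L
n=24: can move to 21, which is L ⇒ W
n=25: moves to 20(W), 24(W); every one is W ⇒ L
n=26: can move to 13, which is L ⇒ W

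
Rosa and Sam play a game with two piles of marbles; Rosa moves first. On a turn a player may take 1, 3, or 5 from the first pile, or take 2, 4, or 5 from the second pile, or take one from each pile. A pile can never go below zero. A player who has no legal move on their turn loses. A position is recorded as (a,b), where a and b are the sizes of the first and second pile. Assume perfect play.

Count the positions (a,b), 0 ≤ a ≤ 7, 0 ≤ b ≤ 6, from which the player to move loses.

16

Work bottom-up. With no move the player to move loses. Otherwise the position is W if at least one move leads to an L position for the opponent, and L if every move leads to a W.
Every move lowers a or b (never raises either), so fill the grid row by row in increasing a, and left to right within a row: each cell's successors are then already labelled.
      b=0  b=1  b=2  b=3  b=4  b=5  b=6
a=0:    L    L    W    W    W    W    W
a=1:    W    W    W    L    L    W    W
a=2:    L    L    W    W    W    W    W
a=3:    W    W    W    L    L    W    W
a=4:    L    L    W    W    W    W    W
a=5:    W    W    W    L    L    W    W
a=6:    L    L    W    W    W    W    W
a=7:    W    W    W    L    L    W    W
Cells with no legal move (terminal, hence L): (0,0), (0,1).
The remaining L cells, each justified by listing all of its moves:
(1,3): only reaches (0,3)(W), (1,1)(W), (0,2)(W), all W → L
(1,4): only reaches (0,4)(W), (1,2)(W), (1,0)(W), (0,3)(W), all W → L
(2,0): only reaches (1,0)(W), which is W → L
(2,1): only reaches (1,1)(W), (1,0)(W), all W → L
(3,3): only reaches (2,3)(W), (0,3)(W), (3,1)(W), (2,2)(W), all W → L
(3,4): only reaches (2,4)(W), (0,4)(W), (3,2)(W), (3,0)(W), (2,3)(W), all W → L
(4,0): only reaches (3,0)(W), (1,0)(W), all W → L
(4,1): only reaches (3,1)(W), (1,1)(W), (3,0)(W), all W → L
(5,3): only reaches (4,3)(W), (2,3)(W), (0,3)(W), (5,1)(W), (4,2)(W), all W → L
(5,4): only reaches (4,4)(W), (2,4)(W), (0,4)(W), (5,2)(W), (5,0)(W), (4,3)(W), all W → L
(6,0): only reaches (5,0)(W), (3,0)(W), (1,0)(W), all W → L
(6,1): only reaches (5,1)(W), (3,1)(W), (1,1)(W), (5,0)(W), all W → L
(7,3): only reaches (6,3)(W), (4,3)(W), (2,3)(W), (7,1)(W), (6,2)(W), all W → L
(7,4): only reaches (6,4)(W), (4,4)(W), (2,4)(W), (7,2)(W), (7,0)(W), (6,3)(W), all W → L
Every other cell has at least one move into one of the L cells above, so it is W.
L cells per row: a=0: 2, a=1: 2, a=2: 2, a=3: 2, a=4: 2, a=5: 2, a=6: 2, a=7: 2; total 16.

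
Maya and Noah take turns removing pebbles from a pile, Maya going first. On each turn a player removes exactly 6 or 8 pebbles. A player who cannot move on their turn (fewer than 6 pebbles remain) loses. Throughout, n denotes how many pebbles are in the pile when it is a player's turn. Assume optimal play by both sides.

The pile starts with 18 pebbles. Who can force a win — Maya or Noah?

Label each position W (a win for the player to move) or L (a loss). A position with no legal move is L; any other position is W exactly when some move reaches an L, and L when every move reaches a W.
n=0: no move → L
n=1: no move → L
n=2: no move → L
n=3: no move → L
n=4: no move → L
n=5: no move → L
n=6: reaches L-position 0 → W
n=7: reaches L-position 1 → W
n=8: reaches L-position 2 → W
n=9: reaches L-position 3 → W
n=10: reaches L-position 4 → W
n=11: reaches L-position 5 → W
n=12: reaches L-position 4 → W
n=13: reaches L-position 5 → W
n=14: only reaches 8(W), 6(W), all W → L
n=15: only reaches 9(W), 7(W), all W → L
n=16: only reaches 10(W), 8(W), all W → L
n=17: only reaches 11(W), 9(W), all W → L
n=18: only reaches 12(W), 10(W), all W → L
The starting position 18 is L: whatever Maya does, the opponent receives a W position.

Noah wins.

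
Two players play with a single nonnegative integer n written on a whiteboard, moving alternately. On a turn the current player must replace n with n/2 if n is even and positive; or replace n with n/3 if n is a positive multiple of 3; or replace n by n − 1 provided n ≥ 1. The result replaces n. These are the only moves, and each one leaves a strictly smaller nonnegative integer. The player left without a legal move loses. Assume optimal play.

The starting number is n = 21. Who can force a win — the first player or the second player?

The first player wins.

Label each position W (a win for the player to move) or L (a loss). A position with no legal move is L; any other position is W exactly when some move reaches an L, and L when every move reaches a W.
n=0: no move → L
n=1: reaches L-position 0 → W
n=2: only reaches 1(W), which is W → L
n=3: reaches L-position 2 → W
n=4: reaches L-position 2 → W
n=5: only reaches 4(W), which is W → L
n=6: reaches L-position 2 → W
n=7: only reaches 6(W), which is W → L
n=8: reaches L-position 7 → W
n=9: only reaches 3(W), 8(W), all W → L
n=10: reaches L-position 5 → W
n=11: only reaches 10(W), which is W → L
n=12: reaches L-position 11 → W
n=13: only reaches 12(W), which is W → L
n=14: reaches L-position 7 → W
n=15: reaches L-position 5 → W
n=16: only reaches 8(W), 15(W), all W → L
n=17: reaches L-position 16 → W
n=18: reaches L-position 9 → W
n=19: only reaches 18(W), which is W → L
n=20: reaches L-position 19 → W
n=21: reaches L-position 7 → W
The starting position 21 is W: the player to move should move to 7, handing over an L position.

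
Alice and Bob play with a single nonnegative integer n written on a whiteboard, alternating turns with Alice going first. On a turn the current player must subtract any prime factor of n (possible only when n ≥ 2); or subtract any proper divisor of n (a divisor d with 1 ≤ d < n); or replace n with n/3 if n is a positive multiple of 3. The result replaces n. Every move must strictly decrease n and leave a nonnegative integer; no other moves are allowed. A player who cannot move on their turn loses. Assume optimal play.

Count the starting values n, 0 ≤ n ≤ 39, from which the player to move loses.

Positions with no move are L. A position that does have a move is losing for the player to move precisely when every available move leads to a winning position for the opponent. Fill in the labels:
n=0: no move → L
n=1: no move → L
n=2: reaches L-position 0 → W
n=3: reaches L-position 0 → W
n=4: only reaches 2(W), 3(W), all W → L
n=5: reaches L-position 0 → W
n=6: reaches L-position 4 → W
n=7: reaches L-position 0 → W
n=8: reaches L-position 4 → W
n=9: only reaches 3(W), 6(W), 8(W), all W → L
n=10: reaches L-position 9 → W
n=11: reaches L-position 0 → W
n=12: reaches L-position 4 → W
n=13: reaches L-position 0 → W
n=14: only reaches 7(W), 12(W), 13(W), all W → L
n=15: reaches L-position 14 → W
n=16: reaches L-position 14 → W
n=17: reaches L-position 0 → W
n=18: reaches L-position 9 → W
n=19: reaches L-position 0 → W
n=20: only reaches 10(W), 15(W), 16(W), 18(W), 19(W), all W → L
n=21: reaches L-position 14 → W
n=22: reaches L-position 20 → W
n=23: reaches L-position 0 → W
n=24: reaches L-position 20 → W
n=25: reaches L-position 20 → W
n=26: only reaches 13(W), 24(W), 25(W), all W → L
n=27: reaches L-position 9 → W
n=28: reaches L-position 14 → W
n=29: reaches L-position 0 → W
n=30: reaches L-position 20 → W
n=31: reaches L-position 0 → W
n=32: only reaches 16(W), 24(W), 28(W), 30(W), 31(W), all W → L
n=33: reaches L-position 32 → W
n=34: reaches L-position 32 → W
n=35: only reaches 28(W), 30(W), 34(W), all W → L
n=36: reaches L-position 32 → W
n=37: reaches L-position 0 → W
n=38: only reaches 19(W), 36(W), 37(W), all W → L
n=39: reaches L-position 26 → W
L entries with 0 ≤ n ≤ 39: n = 0, 1, 4, 9, 14, 20, 26, 32, 35, 38; that makes 10.

10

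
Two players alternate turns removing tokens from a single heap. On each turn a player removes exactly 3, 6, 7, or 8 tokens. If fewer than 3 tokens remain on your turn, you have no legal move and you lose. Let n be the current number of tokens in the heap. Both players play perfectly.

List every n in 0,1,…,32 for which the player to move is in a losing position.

Positions with no move are L. A position that does have a move is losing for the player to move precisely when every available move leads to a winning position for the opponent. Fill in the labels:
n=0: no move → L
n=1: no move → L
n=2: no move → L
n=3: can move to 0, which is L ⇒ W
n=4: can move to 1, which is L ⇒ W
n=5: can move to 2, which is L ⇒ W
n=6: can move to 0, which is L ⇒ W
n=7: can move to 1, which is L ⇒ W
n=8: can move to 2, which is L ⇒ W
n=9: can move to 2, which is L ⇒ W
n=10: can move to 2, which is L ⇒ W
n=11: moves to 8(W), 5(W), 4(W), 3(W); every one is W ⇒ L
n=12: moves to 9(W), 6(W), 5(W), 4(W); every one is W ⇒ L
n=13: moves to 10(W), 7(W), 6(W), 5(W); every one is W ⇒ L
n=14: can move to 11, which is L ⇒ W
n=15: can move to 12, which is L ⇒ W
n=16: can move to 13, which is L ⇒ W
n=17: can move to 11, which is L ⇒ W
n=18: can move to 12, which is L ⇒ W
n=19: can move to 13, which is L ⇒ W
n=20: can move to 13, which is L ⇒ W
n=21: can move to 13, which is L ⇒ W
n=22: moves to 19(W), 16(W), 15(W), 14(W); every one is W ⇒ L
n=23: moves to 20(W), 17(W), 16(W), 15(W); every one is W ⇒ L
n=24: moves to 21(W), 18(W), 17(W), 16(W); every one is W ⇒ L
n=25: can move to 22, which is L ⇒ W
n=26: can move to 23, which is L ⇒ W
n=27: can move to 24, which is L ⇒ W
n=28: can move to 22, which is L ⇒ W
n=29: can move to 23, which is L ⇒ W
n=30: can move to 24, which is L ⇒ W
n=31: can move to 24, which is L ⇒ W
n=32: can move to 24, which is L ⇒ W
The losing starting values of n are exactly the entries labelled L in this table (9 of them).

0, 1, 2, 11, 12, 13, 22, 23, 24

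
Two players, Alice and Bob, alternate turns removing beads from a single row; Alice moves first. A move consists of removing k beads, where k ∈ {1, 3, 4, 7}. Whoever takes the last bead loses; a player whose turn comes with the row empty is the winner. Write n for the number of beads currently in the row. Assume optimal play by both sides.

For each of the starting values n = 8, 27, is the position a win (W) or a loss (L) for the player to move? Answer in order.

8: W, 27: L

Compute win/loss labels from the base case upward. A position with no move is W. Any other position is W if it can reach an L in one move, else L.
n=0: no move; the opponent has just taken the last bead and therefore loses → W
n=1: only reaches 0(W), which is W → L
n=2: reaches L-position 1 → W
n=3: only reaches 2(W), 0(W), all W → L
n=4: reaches L-position 3 → W
n=5: reaches L-position 1 → W
n=6: reaches L-position 3 → W
n=7: reaches L-position 3 → W
n=8: reaches L-position 1 → W
n=9: only reaches 8(W), 6(W), 5(W), 2(W), all W → L
n=10: reaches L-position 9 → W
n=11: only reaches 10(W), 8(W), 7(W), 4(W), all W → L
n=12: reaches L-position 11 → W
n=13: reaches L-position 9 → W
n=14: reaches L-position 11 → W
n=15: reaches L-position 11 → W
n=16: reaches L-position 9 → W
n=17: only reaches 16(W), 14(W), 13(W), 10(W), all W → L
n=18: reaches L-position 17 → W
n=19: only reaches 18(W), 16(W), 15(W), 12(W), all W → L
n=20: reaches L-position 19 → W
n=21: reaches L-position 17 → W
n=22: reaches L-position 19 → W
n=23: reaches L-position 19 → W
n=24: reaches L-position 17 → W
n=25: only reaches 24(W), 22(W), 21(W), 18(W), all W → L
n=26: reaches L-position 25 → W
n=27: only reaches 26(W), 24(W), 23(W), 20(W), all W → L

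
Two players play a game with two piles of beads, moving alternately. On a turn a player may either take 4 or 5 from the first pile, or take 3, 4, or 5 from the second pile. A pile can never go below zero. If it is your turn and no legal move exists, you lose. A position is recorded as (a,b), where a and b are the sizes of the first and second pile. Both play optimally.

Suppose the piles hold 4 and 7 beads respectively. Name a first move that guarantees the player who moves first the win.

Classify positions by backward induction: terminal positions (no move available) are L. From any other position, the mover wins iff some move reaches an L.
No move ever increases a pile, so every position that can arise here has a ≤ 4 and b ≤ 7; it is enough to label the cells with 0 ≤ a ≤ 4 and 0 ≤ b ≤ 7.
Every move lowers a or b (never raises either), so fill the grid row by row in increasing a, and left to right within a row: each cell's successors are then already labelled.
      b=0  b=1  b=2  b=3  b=4  b=5  b=6  b=7
a=0:    L    L    L    W    W    W    W    W
a=1:    L    L    L    W    W    W    W    W
a=2:    L    L    L    W    W    W    W    W
a=3:    L    L    L    W    W    W    W    W
a=4:    W    W    W    L    L    L    W    W
Cells with no legal move (terminal, hence L): (0,0), (0,1), (0,2), (1,0), (1,1), (1,2), (2,0), (2,1), (2,2), (3,0), (3,1), (3,2).
The remaining L cells, each justified by listing all of its moves:
(4,3): L (options (0,3)(W), (4,0)(W) are all W)
(4,4): L (options (0,4)(W), (4,1)(W), (4,0)(W) are all W)
(4,5): L (options (0,5)(W), (4,2)(W), (4,1)(W), (4,0)(W) are all W)
Every other cell has at least one move into one of the L cells above, so it is W.
From (4,7), the L positions reachable in one move are: (4,4), (4,3). Any move reaching one of these is winning.

Move to (4,4).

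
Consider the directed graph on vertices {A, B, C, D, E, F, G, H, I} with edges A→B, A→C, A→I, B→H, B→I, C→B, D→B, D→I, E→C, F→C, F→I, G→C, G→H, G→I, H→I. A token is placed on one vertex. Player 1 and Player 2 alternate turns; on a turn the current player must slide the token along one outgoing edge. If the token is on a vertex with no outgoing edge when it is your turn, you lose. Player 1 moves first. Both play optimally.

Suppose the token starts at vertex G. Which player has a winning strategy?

Work bottom-up. With no move the player to move loses. Otherwise the position is W if at least one move leads to an L position for the opponent, and L if every move leads to a W.
Every edge goes from a vertex to one that appears earlier in the order I, H, B, C, F, G, A, E, D, so processing vertices in that order labels each vertex after all of its successors.
I: no outgoing edge → L
H: reaches L-position I → W
B: reaches L-position I → W
C: only reaches B(W), which is W → L
F: reaches L-position C → W
G: reaches L-position C → W
A: reaches L-position C → W
E: reaches L-position C → W
D: reaches L-position I → W
From G Player 1 can move to C, reaching an L position.

Player 1 wins.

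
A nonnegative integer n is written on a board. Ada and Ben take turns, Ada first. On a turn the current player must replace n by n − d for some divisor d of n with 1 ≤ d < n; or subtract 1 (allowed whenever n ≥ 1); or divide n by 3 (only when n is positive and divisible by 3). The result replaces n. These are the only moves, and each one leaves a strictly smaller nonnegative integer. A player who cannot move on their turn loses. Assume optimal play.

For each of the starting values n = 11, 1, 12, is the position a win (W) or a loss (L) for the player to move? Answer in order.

11: L, 1: W, 12: W

Use the standard recursion: the mover loses at a terminal position; elsewhere, the mover wins exactly when some move hands the opponent an L position.
n=0: no move → L
n=1: →0(L), so W
n=2: →1(W) only, which is W, so L
n=3: →2(L), so W
n=4: →2(L), so W
n=5: →4(W) only, which is W, so L
n=6: →2(L), so W
n=7: →6(W) only, which is W, so L
n=8: →7(L), so W
n=9: →3(W), 6(W), 8(W) — all W, so L
n=10: →5(L), so W
n=11: →10(W) only, which is W, so L
n=12: →9(L), so W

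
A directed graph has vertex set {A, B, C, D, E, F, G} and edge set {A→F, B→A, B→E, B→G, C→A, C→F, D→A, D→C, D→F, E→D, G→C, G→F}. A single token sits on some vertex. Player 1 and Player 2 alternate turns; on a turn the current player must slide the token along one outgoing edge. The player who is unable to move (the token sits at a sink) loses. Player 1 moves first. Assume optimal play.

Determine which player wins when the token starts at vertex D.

Classify positions by backward induction: terminal positions (no move available) are L. From any other position, the mover wins iff some move reaches an L.
Every edge goes from a vertex to one that appears earlier in the order F, A, C, D, G, E, B, so processing vertices in that order labels each vertex after all of its successors.
F: no outgoing edge → L
A: reaches L-position F → W
C: reaches L-position F → W
D: reaches L-position F → W
G: reaches L-position F → W
E: only reaches D(W), which is W → L
B: reaches L-position E → W
From D Player 1 can move to F, reaching an L position.

Player 1 wins.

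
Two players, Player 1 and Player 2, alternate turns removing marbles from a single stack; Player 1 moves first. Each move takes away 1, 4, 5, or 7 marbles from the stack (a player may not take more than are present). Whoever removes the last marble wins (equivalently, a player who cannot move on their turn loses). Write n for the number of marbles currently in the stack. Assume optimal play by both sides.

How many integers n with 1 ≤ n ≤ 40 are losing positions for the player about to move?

Work bottom-up. With no move the player to move loses. Otherwise the position is W if at least one move leads to an L position for the opponent, and L if every move leads to a W.
n=0: no move → L
n=1: can move to 0, which is L ⇒ W
n=2: the only move is to 1(W), a W ⇒ L
n=3: can move to 2, which is L ⇒ W
n=4: can move to 0, which is L ⇒ W
n=5: can move to 0, which is L ⇒ W
n=6: can move to 2, which is L ⇒ W
n=7: can move to 2, which is L ⇒ W
n=8: moves to 7(W), 4(W), 3(W), 1(W); every one is W ⇒ L
n=9: can move to 8, which is L ⇒ W
n=10: moves to 9(W), 6(W), 5(W), 3(W); every one is W ⇒ L
n=11: can move to 10, which is L ⇒ W
n=12: can move to 8, which is L ⇒ W
n=13: can move to 8, which is L ⇒ W
n=14: can move to 10, which is L ⇒ W
n=15: can move to 10, which is L ⇒ W
n=16: moves to 15(W), 12(W), 11(W), 9(W); every one is W ⇒ L
n=17: can move to 16, which is L ⇒ W
n=18: moves to 17(W), 14(W), 13(W), 11(W); every one is W ⇒ L
n=19: can move to 18, which is L ⇒ W
n=20: can move to 16, which is L ⇒ W
n=21: can move to 16, which is L ⇒ W
n=22: can move to 18, which is L ⇒ W
n=23: can move to 18, which is L ⇒ W
n=24: moves to 23(W), 20(W), 19(W), 17(W); every one is W ⇒ L
n=25: can move to 24, which is L ⇒ W
n=26: moves to 25(W), 22(W), 21(W), 19(W); every one is W ⇒ L
n=27: can move to 26, which is L ⇒ W
n=28: can move to 24, which is L ⇒ W
n=29: can move to 24, which is L ⇒ W
n=30: can move to 26, which is L ⇒ W
n=31: can move to 26, which is L ⇒ W
n=32: moves to 31(W), 28(W), 27(W), 25(W); every one is W ⇒ L
n=33: can move to 32, which is L ⇒ W
n=34: moves to 33(W), 30(W), 29(W), 27(W); every one is W ⇒ L
n=35: can move to 34, which is L ⇒ W
n=36: can move to 32, which is L ⇒ W
n=37: can move to 32, which is L ⇒ W
n=38: can move to 34, which is L ⇒ W
n=39: can move to 34, which is L ⇒ W
n=40: moves to 39(W), 36(W), 35(W), 33(W); every one is W ⇒ L
L entries with 1 ≤ n ≤ 40 (n=0 is outside the asked range and is not counted): n = 2, 8, 10, 16, 18, 24, 26, 32, 34, 40; that makes 10.

10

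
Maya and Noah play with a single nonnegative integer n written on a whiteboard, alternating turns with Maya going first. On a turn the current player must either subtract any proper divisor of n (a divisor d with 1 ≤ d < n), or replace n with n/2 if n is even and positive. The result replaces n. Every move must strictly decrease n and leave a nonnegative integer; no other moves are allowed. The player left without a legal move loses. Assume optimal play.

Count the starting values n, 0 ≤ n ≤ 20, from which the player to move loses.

Use the standard recursion: the mover loses at a terminal position; elsewhere, the mover wins exactly when some move hands the opponent an L position.
n=0: no move → L
n=1: no move → L
n=2: can move to 1, which is L ⇒ W
n=3: the only move is to 2(W), a W ⇒ L
n=4: can move to 3, which is L ⇒ W
n=5: the only move is to 4(W), a W ⇒ L
n=6: can move to 3, which is L ⇒ W
n=7: the only move is to 6(W), a W ⇒ L
n=8: can move to 7, which is L ⇒ W
n=9: moves to 6(W), 8(W); every one is W ⇒ L
n=10: can move to 5, which is L ⇒ W
n=11: the only move is to 10(W), a W ⇒ L
n=12: can move to 9, which is L ⇒ W
n=13: the only move is to 12(W), a W ⇒ L
n=14: can move to 7, which is L ⇒ W
n=15: moves to 10(W), 12(W), 14(W); every one is W ⇒ L
n=16: can move to 15, which is L ⇒ W
n=17: the only move is to 16(W), a W ⇒ L
n=18: can move to 9, which is L ⇒ W
n=19: the only move is to 18(W), a W ⇒ L
n=20: can move to 15, which is L ⇒ W
L entries with 0 ≤ n ≤ 20: n = 0, 1, 3, 5, 7, 9, 11, 13, 15, 17, 19; that makes 11.

11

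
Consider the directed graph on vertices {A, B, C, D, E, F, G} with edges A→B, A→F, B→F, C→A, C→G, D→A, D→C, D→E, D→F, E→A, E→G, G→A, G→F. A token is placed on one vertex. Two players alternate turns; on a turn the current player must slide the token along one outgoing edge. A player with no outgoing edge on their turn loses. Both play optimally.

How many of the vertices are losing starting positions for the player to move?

3

Build the W/L table. Terminal = L. A non-terminal position is W if it has a move to some L; otherwise it is L.
Every edge goes from a vertex to one that appears earlier in the order F, B, A, G, E, C, D, so processing vertices in that order labels each vertex after all of its successors.
F: no outgoing edge → L
B: reaches L-position F → W
A: reaches L-position F → W
G: reaches L-position F → W
E: only reaches G(W), A(W), all W → L
C: only reaches G(W), A(W), all W → L
D: reaches L-position C → W
The L vertices are C, E, F; that is 3 in all.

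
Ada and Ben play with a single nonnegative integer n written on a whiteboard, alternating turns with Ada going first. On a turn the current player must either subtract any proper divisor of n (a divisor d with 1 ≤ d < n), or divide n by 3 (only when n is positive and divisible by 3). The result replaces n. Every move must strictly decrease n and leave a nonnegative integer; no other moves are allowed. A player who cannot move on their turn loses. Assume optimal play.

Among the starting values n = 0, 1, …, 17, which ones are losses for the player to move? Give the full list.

0, 1, 4, 7, 9, 11, 13, 15, 17

Compute win/loss labels from the base case upward. A position with no move is L. Any other position is W if it can reach an L in one move, else L.
n=0: no move → L
n=1: no move → L
n=2: W (go to 1, an L position)
n=3: W (go to 1, an L position)
n=4: L (options 2(W), 3(W) are all W)
n=5: W (go to 4, an L position)
n=6: W (go to 4, an L position)
n=7: L (sole option 6(W) is W)
n=8: W (go to 4, an L position)
n=9: L (options 3(W), 6(W), 8(W) are all W)
n=10: W (go to 9, an L position)
n=11: L (sole option 10(W) is W)
n=12: W (go to 4, an L position)
n=13: L (sole option 12(W) is W)
n=14: W (go to 7, an L position)
n=15: L (options 5(W), 10(W), 12(W), 14(W) are all W)
n=16: W (go to 15, an L position)
n=17: L (sole option 16(W) is W)
The losing starting values of n are exactly the entries labelled L in this table (9 of them).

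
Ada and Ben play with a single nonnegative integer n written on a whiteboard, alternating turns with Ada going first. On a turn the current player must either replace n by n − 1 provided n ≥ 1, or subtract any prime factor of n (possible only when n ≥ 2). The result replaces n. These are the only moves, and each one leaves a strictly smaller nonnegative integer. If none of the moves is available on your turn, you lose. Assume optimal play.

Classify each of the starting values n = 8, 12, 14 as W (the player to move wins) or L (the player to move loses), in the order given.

Compute win/loss labels from the base case upward. A position with no move is L. Any other position is W if it can reach an L in one move, else L.
n=0: no move → L
n=1: W (go to 0, an L position)
n=2: W (go to 0, an L position)
n=3: W (go to 0, an L position)
n=4: L (options 2(W), 3(W) are all W)
n=5: W (go to 0, an L position)
n=6: W (go to 4, an L position)
n=7: W (go to 0, an L position)
n=8: L (options 6(W), 7(W) are all W)
n=9: W (go to 8, an L position)
n=10: W (go to 8, an L position)
n=11: W (go to 0, an L position)
n=12: L (options 9(W), 10(W), 11(W) are all W)
n=13: W (go to 0, an L position)
n=14: W (go to 12, an L position)

8: L, 12: L, 14: W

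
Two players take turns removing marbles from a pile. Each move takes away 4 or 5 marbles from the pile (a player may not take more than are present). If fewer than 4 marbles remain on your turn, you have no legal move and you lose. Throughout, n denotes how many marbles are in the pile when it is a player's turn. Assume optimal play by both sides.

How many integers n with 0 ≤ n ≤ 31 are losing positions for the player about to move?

16

Label each position W (a win for the player to move) or L (a loss). A position with no legal move is L; any other position is W exactly when some move reaches an L, and L when every move reaches a W.
n=0: no move → L
n=1: no move → L
n=2: no move → L
n=3: no move → L
n=4: reaches L-position 0 → W
n=5: reaches L-position 1 → W
n=6: reaches L-position 2 → W
n=7: reaches L-position 3 → W
n=8: reaches L-position 3 → W
n=9: only reaches 5(W), 4(W), all W → L
n=10: only reaches 6(W), 5(W), all W → L
n=11: only reaches 7(W), 6(W), all W → L
n=12: only reaches 8(W), 7(W), all W → L
n=13: reaches L-position 9 → W
n=14: reaches L-position 10 → W
n=15: reaches L-position 11 → W
n=16: reaches L-position 12 → W
n=17: reaches L-position 12 → W
n=18: only reaches 14(W), 13(W), all W → L
n=19: only reaches 15(W), 14(W), all W → L
n=20: only reaches 16(W), 15(W), all W → L
n=21: only reaches 17(W), 16(W), all W → L
n=22: reaches L-position 18 → W
n=23: reaches L-position 19 → W
n=24: reaches L-position 20 → W
n=25: reaches L-position 21 → W
n=26: reaches L-position 21 → W
n=27: only reaches 23(W), 22(W), all W → L
n=28: only reaches 24(W), 23(W), all W → L
n=29: only reaches 25(W), 24(W), all W → L
n=30: only reaches 26(W), 25(W), all W → L
n=31: reaches L-position 27 → W
L entries with 0 ≤ n ≤ 31: n = 0, 1, 2, 3, 9, 10, 11, 12, 18, 19, 20, 21, 27, 28, 29, 30; that makes 16.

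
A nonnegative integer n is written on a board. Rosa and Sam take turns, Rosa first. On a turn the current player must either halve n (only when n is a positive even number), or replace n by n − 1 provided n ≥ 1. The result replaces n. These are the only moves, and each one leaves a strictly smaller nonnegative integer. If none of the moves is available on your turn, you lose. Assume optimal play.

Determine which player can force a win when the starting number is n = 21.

Sam wins.

Classify positions by backward induction: terminal positions (no move available) are L. From any other position, the mover wins iff some move reaches an L.
n=0: no move → L
n=1: →0(L), so W
n=2: →1(W) only, which is W, so L
n=3: →2(L), so W
n=4: →2(L), so W
n=5: →4(W) only, which is W, so L
n=6: →5(L), so W
n=7: →6(W) only, which is W, so L
n=8: →7(L), so W
n=9: →8(W) only, which is W, so L
n=10: →5(L), so W
n=11: →10(W) only, which is W, so L
n=12: →11(L), so W
n=13: →12(W) only, which is W, so L
n=14: →7(L), so W
n=15: →14(W) only, which is W, so L
n=16: →15(L), so W
n=17: →16(W) only, which is W, so L
n=18: →9(L), so W
n=19: →18(W) only, which is W, so L
n=20: →19(L), so W
n=21: →20(W) only, which is W, so L
Every move from 21 reaches a W position, so the mover loses.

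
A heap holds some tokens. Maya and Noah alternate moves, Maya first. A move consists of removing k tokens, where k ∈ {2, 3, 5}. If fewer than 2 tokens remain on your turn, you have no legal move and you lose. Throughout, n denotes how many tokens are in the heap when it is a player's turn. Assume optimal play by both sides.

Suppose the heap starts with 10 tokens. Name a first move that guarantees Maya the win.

Work bottom-up. With no move the player to move loses. Otherwise the position is W if at least one move leads to an L position for the opponent, and L if every move leads to a W.
n=0: no move → L
n=1: no move → L
n=2: →0(L), so W
n=3: →1(L), so W
n=4: →1(L), so W
n=5: →0(L), so W
n=6: →1(L), so W
n=7: →5(W), 4(W), 2(W) — all W, so L
n=8: →6(W), 5(W), 3(W) — all W, so L
n=9: →7(L), so W
n=10: →8(L), so W
From 10, the L positions reachable in one move are: 8, 7. Any move reaching one of these is winning.

Remove 2, leaving 8.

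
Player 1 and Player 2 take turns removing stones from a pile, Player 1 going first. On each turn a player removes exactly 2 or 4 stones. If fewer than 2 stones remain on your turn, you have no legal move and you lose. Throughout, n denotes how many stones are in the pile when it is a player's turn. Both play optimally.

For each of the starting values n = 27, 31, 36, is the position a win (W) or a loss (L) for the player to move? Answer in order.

27: W, 31: L, 36: L

Work bottom-up. With no move the player to move loses. Otherwise the position is W if at least one move leads to an L position for the opponent, and L if every move leads to a W.
n=0: no move → L
n=1: no move → L
n=2: can move to 0, which is L ⇒ W
n=3: can move to 1, which is L ⇒ W
n=4: can move to 0, which is L ⇒ W
n=5: can move to 1, which is L ⇒ W
n=6: moves to 4(W), 2(W); every one is W ⇒ L
n=7: moves to 5(W), 3(W); every one is W ⇒ L
n=8: can move to 6, which is L ⇒ W
n=9: can move to 7, which is L ⇒ W
n=10: can move to 6, which is L ⇒ W
n=11: can move to 7, which is L ⇒ W
n=12: moves to 10(W), 8(W); every one is W ⇒ L
n=13: moves to 11(W), 9(W); every one is W ⇒ L
n=14: can move to 12, which is L ⇒ W
n=15: can move to 13, which is L ⇒ W
n=16: can move to 12, which is L ⇒ W
n=17: can move to 13, which is L ⇒ W
n=18: moves to 16(W), 14(W); every one is W ⇒ L
n=19: moves to 17(W), 15(W); every one is W ⇒ L
n=20: can move to 18, which is L ⇒ W
n=21: can move to 19, which is L ⇒ W
n=22: can move to 18, which is L ⇒ W
n=23: can move to 19, which is L ⇒ W
n=24: moves to 22(W), 20(W); every one is W ⇒ L
n=25: moves to 23(W), 21(W); every one is W ⇒ L
n=26: can move to 24, which is L ⇒ W
n=27: can move to 25, which is L ⇒ W
n=28: can move to 24, which is L ⇒ W
n=29: can move to 25, which is L ⇒ W
n=30: moves to 28(W), 26(W); every one is W ⇒ L
n=31: moves to 29(W), 27(W); every one is W ⇒ L
n=32: can move to 30, which is L ⇒ W
n=33: can move to 31, which is L ⇒ W
n=34: can move to 30, which is L ⇒ W
n=35: can move to 31, which is L ⇒ W
n=36: moves to 34(W), 32(W); every one is W ⇒ L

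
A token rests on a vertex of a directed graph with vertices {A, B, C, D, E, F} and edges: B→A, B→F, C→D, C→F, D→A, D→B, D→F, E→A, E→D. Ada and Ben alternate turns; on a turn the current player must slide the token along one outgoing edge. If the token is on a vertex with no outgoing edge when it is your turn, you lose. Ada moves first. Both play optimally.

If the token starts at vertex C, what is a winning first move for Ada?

Move to F.

Work bottom-up. With no move the player to move loses. Otherwise the position is W if at least one move leads to an L position for the opponent, and L if every move leads to a W.
Every edge goes from a vertex to one that appears earlier in the order A, F, B, D, C, E, so processing vertices in that order labels each vertex after all of its successors.
A: no outgoing edge → L
F: no outgoing edge → L
B: W (go to F, an L position)
D: W (go to F, an L position)
C: W (go to F, an L position)
E: W (go to A, an L position)
From C, the L positions reachable in one move are: F.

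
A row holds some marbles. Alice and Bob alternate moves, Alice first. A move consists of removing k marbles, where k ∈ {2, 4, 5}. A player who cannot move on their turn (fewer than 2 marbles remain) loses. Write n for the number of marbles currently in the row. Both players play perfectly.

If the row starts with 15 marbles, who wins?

Bob wins.

Compute win/loss labels from the base case upward. A position with no move is L. Any other position is W if it can reach an L in one move, else L.
n=0: no move → L
n=1: no move → L
n=2: can move to 0, which is L ⇒ W
n=3: can move to 1, which is L ⇒ W
n=4: can move to 0, which is L ⇒ W
n=5: can move to 1, which is L ⇒ W
n=6: can move to 1, which is L ⇒ W
n=7: moves to 5(W), 3(W), 2(W); every one is W ⇒ L
n=8: moves to 6(W), 4(W), 3(W); every one is W ⇒ L
n=9: can move to 7, which is L ⇒ W
n=10: can move to 8, which is L ⇒ W
n=11: can move to 7, which is L ⇒ W
n=12: can move to 8, which is L ⇒ W
n=13: can move to 8, which is L ⇒ W
n=14: moves to 12(W), 10(W), 9(W); every one is W ⇒ L
n=15: moves to 13(W), 11(W), 10(W); every one is W ⇒ L
The starting position 15 is L: whatever Alice does, the opponent receives a W position.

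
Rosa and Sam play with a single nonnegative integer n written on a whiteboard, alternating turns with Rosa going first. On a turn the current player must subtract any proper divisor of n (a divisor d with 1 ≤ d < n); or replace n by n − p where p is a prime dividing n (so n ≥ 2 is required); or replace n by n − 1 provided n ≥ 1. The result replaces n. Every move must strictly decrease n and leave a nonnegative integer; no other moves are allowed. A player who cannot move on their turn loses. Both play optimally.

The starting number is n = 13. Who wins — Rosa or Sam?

Positions with no move are L. A position that does have a move is losing for the player to move precisely when every available move leads to a winning position for the opponent. Fill in the labels:
n=0: no move → L
n=1: reaches L-position 0 → W
n=2: reaches L-position 0 → W
n=3: reaches L-position 0 → W
n=4: only reaches 2(W), 3(W), all W → L
n=5: reaches L-position 0 → W
n=6: reaches L-position 4 → W
n=7: reaches L-position 0 → W
n=8: reaches L-position 4 → W
n=9: only reaches 6(W), 8(W), all W → L
n=10: reaches L-position 9 → W
n=11: reaches L-position 0 → W
n=12: reaches L-position 9 → W
n=13: reaches L-position 0 → W
From 13 Rosa can move to 0, reaching an L position.

Rosa wins.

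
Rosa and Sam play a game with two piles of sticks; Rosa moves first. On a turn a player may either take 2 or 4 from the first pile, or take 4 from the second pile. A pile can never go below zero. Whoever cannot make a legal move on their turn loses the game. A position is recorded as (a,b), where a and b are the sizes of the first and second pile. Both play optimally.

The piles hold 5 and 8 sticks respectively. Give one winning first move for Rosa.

Move to (1,8).

Positions with no move are L. A position that does have a move is losing for the player to move precisely when every available move leads to a winning position for the opponent. Fill in the labels:
No move ever increases a pile, so every position that can arise here has a ≤ 5 and b ≤ 8; it is enough to label the cells with 0 ≤ a ≤ 5 and 0 ≤ b ≤ 8.
Every move lowers a or b (never raises either), so fill the grid row by row in increasing a, and left to right within a row: each cell's successors are then already labelled.
      b=0  b=1  b=2  b=3  b=4  b=5  b=6  b=7  b=8
a=0:    L    L    L    L    W    W    W    W    L
a=1:    L    L    L    L    W    W    W    W    L
a=2:    W    W    W    W    L    L    L    L    W
a=3:    W    W    W    W    L    L    L    L    W
a=4:    W    W    W    W    W    W    W    W    W
a=5:    W    W    W    W    W    W    W    W    W
Cells with no legal move (terminal, hence L): (0,0), (0,1), (0,2), (0,3), (1,0), (1,1), (1,2), (1,3).
The remaining L cells, each justified by listing all of its moves:
(0,8): only reaches (0,4)(W), which is W → L
(1,8): only reaches (1,4)(W), which is W → L
(2,4): only reaches (0,4)(W), (2,0)(W), all W → L
(2,5): only reaches (0,5)(W), (2,1)(W), all W → L
(2,6): only reaches (0,6)(W), (2,2)(W), all W → L
(2,7): only reaches (0,7)(W), (2,3)(W), all W → L
(3,4): only reaches (1,4)(W), (3,0)(W), all W → L
(3,5): only reaches (1,5)(W), (3,1)(W), all W → L
(3,6): only reaches (1,6)(W), (3,2)(W), all W → L
(3,7): only reaches (1,7)(W), (3,3)(W), all W → L
Every other cell has at least one move into one of the L cells above, so it is W.
From (5,8), the L positions reachable in one move are: (1,8).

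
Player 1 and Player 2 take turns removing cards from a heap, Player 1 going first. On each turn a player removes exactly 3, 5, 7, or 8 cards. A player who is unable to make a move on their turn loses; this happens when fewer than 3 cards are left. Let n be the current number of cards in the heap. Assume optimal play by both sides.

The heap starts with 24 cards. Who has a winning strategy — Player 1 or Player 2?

Classify positions by backward induction: terminal positions (no move available) are L. From any other position, the mover wins iff some move reaches an L.
n=0: no move → L
n=1: no move → L
n=2: no move → L
n=3: →0(L), so W
n=4: →1(L), so W
n=5: →2(L), so W
n=6: →1(L), so W
n=7: →2(L), so W
n=8: →1(L), so W
n=9: →2(L), so W
n=10: →2(L), so W
n=11: →8(W), 6(W), 4(W), 3(W) — all W, so L
n=12: →9(W), 7(W), 5(W), 4(W) — all W, so L
n=13: →10(W), 8(W), 6(W), 5(W) — all W, so L
n=14: →11(L), so W
n=15: →12(L), so W
n=16: →13(L), so W
n=17: →12(L), so W
n=18: →13(L), so W
n=19: →12(L), so W
n=20: →13(L), so W
n=21: →13(L), so W
n=22: →19(W), 17(W), 15(W), 14(W) — all W, so L
n=23: →20(W), 18(W), 16(W), 15(W) — all W, so L
n=24: →21(W), 19(W), 17(W), 16(W) — all W, so L
The starting position 24 is L: whatever Player 1 does, the opponent receives a W position.

Player 2 wins.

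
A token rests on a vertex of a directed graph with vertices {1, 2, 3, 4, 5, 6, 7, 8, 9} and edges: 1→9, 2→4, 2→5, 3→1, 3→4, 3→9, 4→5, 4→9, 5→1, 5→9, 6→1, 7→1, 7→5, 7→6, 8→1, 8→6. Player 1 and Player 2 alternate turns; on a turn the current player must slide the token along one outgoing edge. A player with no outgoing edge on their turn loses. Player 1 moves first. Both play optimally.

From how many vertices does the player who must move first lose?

3

Classify positions by backward induction: terminal positions (no move available) are L. From any other position, the mover wins iff some move reaches an L.
Every edge goes from a vertex to one that appears earlier in the order 9, 1, 5, 4, 3, 6, 2, 7, 8, so processing vertices in that order labels each vertex after all of its successors.
9: no outgoing edge → L
1: reaches L-position 9 → W
5: reaches L-position 9 → W
4: reaches L-position 9 → W
3: reaches L-position 9 → W
6: only reaches 1(W), which is W → L
2: only reaches 4(W), 5(W), all W → L
7: reaches L-position 6 → W
8: reaches L-position 6 → W
The L vertices are 2, 6, 9; that is 3 in all.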